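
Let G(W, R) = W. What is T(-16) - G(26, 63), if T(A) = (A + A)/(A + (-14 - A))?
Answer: -166/7 ≈ -23.714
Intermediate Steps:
T(A) = -A/7 (T(A) = (2*A)/(-14) = (2*A)*(-1/14) = -A/7)
T(-16) - G(26, 63) = -⅐*(-16) - 1*26 = 16/7 - 26 = -166/7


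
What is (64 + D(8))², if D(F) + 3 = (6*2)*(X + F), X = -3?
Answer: 14641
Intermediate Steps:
D(F) = -39 + 12*F (D(F) = -3 + (6*2)*(-3 + F) = -3 + 12*(-3 + F) = -3 + (-36 + 12*F) = -39 + 12*F)
(64 + D(8))² = (64 + (-39 + 12*8))² = (64 + (-39 + 96))² = (64 + 57)² = 121² = 14641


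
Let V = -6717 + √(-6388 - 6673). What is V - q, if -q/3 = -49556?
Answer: -155385 + I*√13061 ≈ -1.5539e+5 + 114.28*I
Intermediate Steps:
q = 148668 (q = -3*(-49556) = 148668)
V = -6717 + I*√13061 (V = -6717 + √(-13061) = -6717 + I*√13061 ≈ -6717.0 + 114.28*I)
V - q = (-6717 + I*√13061) - 1*148668 = (-6717 + I*√13061) - 148668 = -155385 + I*√13061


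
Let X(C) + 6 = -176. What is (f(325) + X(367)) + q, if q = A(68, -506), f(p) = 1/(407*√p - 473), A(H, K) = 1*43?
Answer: -677463161/4873836 + 185*√13/4873836 ≈ -139.00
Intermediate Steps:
X(C) = -182 (X(C) = -6 - 176 = -182)
A(H, K) = 43
f(p) = 1/(-473 + 407*√p)
q = 43
(f(325) + X(367)) + q = (1/(11*(-43 + 37*√325)) - 182) + 43 = (1/(11*(-43 + 37*(5*√13))) - 182) + 43 = (1/(11*(-43 + 185*√13)) - 182) + 43 = (-182 + 1/(11*(-43 + 185*√13))) + 43 = -139 + 1/(11*(-43 + 185*√13))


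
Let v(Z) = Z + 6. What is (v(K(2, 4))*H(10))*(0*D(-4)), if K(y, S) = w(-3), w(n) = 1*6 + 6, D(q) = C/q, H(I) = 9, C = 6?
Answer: 0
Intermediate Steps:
D(q) = 6/q
w(n) = 12 (w(n) = 6 + 6 = 12)
K(y, S) = 12
v(Z) = 6 + Z
(v(K(2, 4))*H(10))*(0*D(-4)) = ((6 + 12)*9)*(0*(6/(-4))) = (18*9)*(0*(6*(-1/4))) = 162*(0*(-3/2)) = 162*0 = 0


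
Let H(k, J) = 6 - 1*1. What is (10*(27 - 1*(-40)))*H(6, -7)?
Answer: 3350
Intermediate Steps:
H(k, J) = 5 (H(k, J) = 6 - 1 = 5)
(10*(27 - 1*(-40)))*H(6, -7) = (10*(27 - 1*(-40)))*5 = (10*(27 + 40))*5 = (10*67)*5 = 670*5 = 3350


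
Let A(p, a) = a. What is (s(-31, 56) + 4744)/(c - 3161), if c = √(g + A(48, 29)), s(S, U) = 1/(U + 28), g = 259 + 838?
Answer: -1259649017/839226780 - 398497*√1126/839226780 ≈ -1.5169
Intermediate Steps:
g = 1097
s(S, U) = 1/(28 + U)
c = √1126 (c = √(1097 + 29) = √1126 ≈ 33.556)
(s(-31, 56) + 4744)/(c - 3161) = (1/(28 + 56) + 4744)/(√1126 - 3161) = (1/84 + 4744)/(-3161 + √1126) = 398497/(84*(-3161 + √1126))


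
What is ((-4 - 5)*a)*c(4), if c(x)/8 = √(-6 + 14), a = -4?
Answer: 576*√2 ≈ 814.59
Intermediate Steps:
c(x) = 16*√2 (c(x) = 8*√(-6 + 14) = 8*√8 = 8*(2*√2) = 16*√2)
((-4 - 5)*a)*c(4) = ((-4 - 5)*(-4))*(16*√2) = (-9*(-4))*(16*√2) = 36*(16*√2) = 576*√2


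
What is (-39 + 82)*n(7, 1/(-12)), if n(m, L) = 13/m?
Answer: 559/7 ≈ 79.857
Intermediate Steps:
(-39 + 82)*n(7, 1/(-12)) = (-39 + 82)*(13/7) = 43*(13*(⅐)) = 43*(13/7) = 559/7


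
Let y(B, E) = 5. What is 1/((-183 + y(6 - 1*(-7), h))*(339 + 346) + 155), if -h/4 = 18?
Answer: -1/121775 ≈ -8.2119e-6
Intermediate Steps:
h = -72 (h = -4*18 = -72)
1/((-183 + y(6 - 1*(-7), h))*(339 + 346) + 155) = 1/((-183 + 5)*(339 + 346) + 155) = 1/(-178*685 + 155) = 1/(-121930 + 155) = 1/(-121775) = -1/121775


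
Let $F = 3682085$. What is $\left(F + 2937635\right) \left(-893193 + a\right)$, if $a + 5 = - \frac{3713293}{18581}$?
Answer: $- \frac{6464049625183960}{1093} \approx -5.914 \cdot 10^{12}$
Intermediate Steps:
$a = - \frac{223894}{1093}$ ($a = -5 - \frac{3713293}{18581} = -5 - \frac{218429}{1093} = - \frac{223894}{1093} \approx -204.84$)
$\left(F + 2937635\right) \left(-893193 + a\right) = \left(3682085 + 2937635\right) \left(-893193 - \frac{223894}{1093}\right) = 6619720 \left(- \frac{976483843}{1093}\right) = - \frac{6464049625183960}{1093}$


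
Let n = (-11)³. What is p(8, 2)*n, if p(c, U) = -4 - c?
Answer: 15972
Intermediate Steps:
n = -1331
p(8, 2)*n = (-4 - 1*8)*(-1331) = (-4 - 8)*(-1331) = -12*(-1331) = 15972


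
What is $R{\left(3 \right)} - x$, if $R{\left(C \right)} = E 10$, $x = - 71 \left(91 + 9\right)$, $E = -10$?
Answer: $7000$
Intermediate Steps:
$x = -7100$ ($x = \left(-71\right) 100 = -7100$)
$R{\left(C \right)} = -100$ ($R{\left(C \right)} = \left(-10\right) 10 = -100$)
$R{\left(3 \right)} - x = -100 - -7100 = -100 + 7100 = 7000$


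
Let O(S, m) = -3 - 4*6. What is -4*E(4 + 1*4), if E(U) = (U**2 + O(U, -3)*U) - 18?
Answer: 680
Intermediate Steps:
O(S, m) = -27 (O(S, m) = -3 - 24 = -27)
E(U) = -18 + U**2 - 27*U (E(U) = (U**2 - 27*U) - 18 = -18 + U**2 - 27*U)
-4*E(4 + 1*4) = -4*(-18 + (4 + 1*4)**2 - 27*(4 + 1*4)) = -4*(-18 + (4 + 4)**2 - 27*(4 + 4)) = -4*(-18 + 8**2 - 27*8) = -4*(-18 + 64 - 216) = -4*(-170) = 680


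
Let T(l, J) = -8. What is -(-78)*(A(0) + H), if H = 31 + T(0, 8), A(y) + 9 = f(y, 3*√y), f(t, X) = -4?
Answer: 780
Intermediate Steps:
A(y) = -13 (A(y) = -9 - 4 = -13)
H = 23 (H = 31 - 8 = 23)
-(-78)*(A(0) + H) = -(-78)*(-13 + 23) = -(-78)*10 = -1*(-780) = 780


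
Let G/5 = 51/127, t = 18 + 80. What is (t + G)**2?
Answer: 161315401/16129 ≈ 10002.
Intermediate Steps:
t = 98
G = 255/127 (G = 5*(51/127) = 255/127 ≈ 2.0079)
(t + G)**2 = (98 + 255/127)**2 = (12701/127)**2 = 161315401/16129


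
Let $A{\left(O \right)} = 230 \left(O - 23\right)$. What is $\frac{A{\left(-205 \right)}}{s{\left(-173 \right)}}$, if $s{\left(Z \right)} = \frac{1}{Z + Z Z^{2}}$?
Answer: $271528551600$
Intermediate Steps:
$A{\left(O \right)} = -5290 + 230 O$ ($A{\left(O \right)} = 230 \left(-23 + O\right) = -5290 + 230 O$)
$s{\left(Z \right)} = \frac{1}{Z + Z^{3}}$
$\frac{A{\left(-205 \right)}}{s{\left(-173 \right)}} = \frac{-5290 + 230 \left(-205\right)}{\frac{1}{-173 + \left(-173\right)^{3}}} = \frac{-5290 - 47150}{\frac{1}{-173 - 5177717}} = - \frac{52440}{\frac{1}{-5177890}} = - \frac{52440}{- \frac{1}{5177890}} = \left(-52440\right) \left(-5177890\right) = 271528551600$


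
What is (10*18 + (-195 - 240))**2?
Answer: 65025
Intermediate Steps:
(10*18 + (-195 - 240))**2 = (180 - 435)**2 = (-255)**2 = 65025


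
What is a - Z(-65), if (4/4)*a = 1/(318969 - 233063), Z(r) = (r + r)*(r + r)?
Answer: -1451811399/85906 ≈ -16900.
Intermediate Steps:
Z(r) = 4*r² (Z(r) = (2*r)*(2*r) = 4*r²)
a = 1/85906 (a = 1/(318969 - 233063) = 1/85906 ≈ 1.1641e-5)
a - Z(-65) = 1/85906 - 4*(-65)² = 1/85906 - 4*4225 = 1/85906 - 1*16900 = 1/85906 - 16900 = -1451811399/85906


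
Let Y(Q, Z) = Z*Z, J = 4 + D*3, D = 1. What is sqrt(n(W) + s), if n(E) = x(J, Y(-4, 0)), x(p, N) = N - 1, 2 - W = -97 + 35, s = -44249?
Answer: 5*I*sqrt(1770) ≈ 210.36*I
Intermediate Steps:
J = 7 (J = 4 + 1*3 = 4 + 3 = 7)
W = 64 (W = 2 - (-97 + 35) = 2 - 1*(-62) = 2 + 62 = 64)
Y(Q, Z) = Z**2
x(p, N) = -1 + N
n(E) = -1 (n(E) = -1 + 0**2 = -1 + 0 = -1)
sqrt(n(W) + s) = sqrt(-1 - 44249) = sqrt(-44250) = 5*I*sqrt(1770)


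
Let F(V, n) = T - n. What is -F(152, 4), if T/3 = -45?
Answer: 139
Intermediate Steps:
T = -135 (T = 3*(-45) = -135)
F(V, n) = -135 - n
-F(152, 4) = -(-135 - 1*4) = -(-135 - 4) = -1*(-139) = 139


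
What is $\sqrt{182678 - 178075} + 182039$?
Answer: $182039 + \sqrt{4603} \approx 1.8211 \cdot 10^{5}$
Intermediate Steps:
$\sqrt{182678 - 178075} + 182039 = \sqrt{4603} + 182039 = 182039 + \sqrt{4603}$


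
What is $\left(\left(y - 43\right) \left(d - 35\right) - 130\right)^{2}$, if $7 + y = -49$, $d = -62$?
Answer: $89737729$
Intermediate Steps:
$y = -56$ ($y = -7 - 49 = -56$)
$\left(\left(y - 43\right) \left(d - 35\right) - 130\right)^{2} = \left(\left(-56 - 43\right) \left(-62 - 35\right) - 130\right)^{2} = \left(\left(-99\right) \left(-97\right) - 130\right)^{2} = \left(9603 - 130\right)^{2} = 9473^{2} = 89737729$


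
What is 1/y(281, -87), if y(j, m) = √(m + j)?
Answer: √194/194 ≈ 0.071796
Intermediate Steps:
y(j, m) = √(j + m)
1/y(281, -87) = 1/(√(281 - 87)) = 1/(√194) = √194/194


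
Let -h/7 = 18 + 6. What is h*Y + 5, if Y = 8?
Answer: -1339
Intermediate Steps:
h = -168 (h = -7*(18 + 6) = -7*24 = -168)
h*Y + 5 = -168*8 + 5 = -1344 + 5 = -1339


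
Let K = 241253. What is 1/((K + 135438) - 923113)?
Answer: -1/546422 ≈ -1.8301e-6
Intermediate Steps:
1/((K + 135438) - 923113) = 1/((241253 + 135438) - 923113) = 1/(376691 - 923113) = 1/(-546422) = -1/546422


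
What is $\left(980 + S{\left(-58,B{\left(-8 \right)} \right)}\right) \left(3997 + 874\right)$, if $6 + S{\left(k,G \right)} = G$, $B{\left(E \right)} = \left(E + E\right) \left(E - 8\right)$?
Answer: $5991330$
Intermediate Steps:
$B{\left(E \right)} = 2 E \left(-8 + E\right)$
$S{\left(k,G \right)} = -6 + G$
$\left(980 + S{\left(-58,B{\left(-8 \right)} \right)}\right) \left(3997 + 874\right) = \left(980 - \left(6 + 16 \left(-8 - 8\right)\right)\right) \left(3997 + 874\right) = \left(980 - \left(6 + 16 \left(-16\right)\right)\right) 4871 = \left(980 + \left(-6 + 256\right)\right) 4871 = \left(980 + 250\right) 4871 = 1230 \cdot 4871 = 5991330$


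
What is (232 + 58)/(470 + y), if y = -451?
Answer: 290/19 ≈ 15.263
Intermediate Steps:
(232 + 58)/(470 + y) = (232 + 58)/(470 - 451) = 290/19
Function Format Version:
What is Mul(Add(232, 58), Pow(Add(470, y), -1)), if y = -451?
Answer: Rational(290, 19) ≈ 15.263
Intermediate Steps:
Mul(Add(232, 58), Pow(Add(470, y), -1)) = Mul(Add(232, 58), Pow(Add(470, -451), -1)) = Mul(290, Pow(19, -1)) = Mul(290, Rational(1, 19)) = Rational(290, 19)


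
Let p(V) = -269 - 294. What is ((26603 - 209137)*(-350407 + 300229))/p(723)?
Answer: -9159191052/563 ≈ -1.6269e+7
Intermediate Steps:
p(V) = -563
((26603 - 209137)*(-350407 + 300229))/p(723) = ((26603 - 209137)*(-350407 + 300229))/(-563) = -182534*(-50178)*(-1/563) = 9159191052*(-1/563) = -9159191052/563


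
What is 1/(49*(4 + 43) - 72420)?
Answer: -1/70117 ≈ -1.4262e-5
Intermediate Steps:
1/(49*(4 + 43) - 72420) = 1/(49*47 - 72420) = 1/(2303 - 72420) = 1/(-70117) = -1/70117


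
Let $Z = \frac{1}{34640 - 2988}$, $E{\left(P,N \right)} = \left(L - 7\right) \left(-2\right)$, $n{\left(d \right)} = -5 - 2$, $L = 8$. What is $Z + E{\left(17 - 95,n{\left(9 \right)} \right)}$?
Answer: $- \frac{63303}{31652} \approx -2.0$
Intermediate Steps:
$n{\left(d \right)} = -7$
$E{\left(P,N \right)} = -2$ ($E{\left(P,N \right)} = \left(8 - 7\right) \left(-2\right) = 1 \left(-2\right) = -2$)
$Z = \frac{1}{31652} \approx 3.1594 \cdot 10^{-5}$
$Z + E{\left(17 - 95,n{\left(9 \right)} \right)} = \frac{1}{31652} - 2 = - \frac{63303}{31652}$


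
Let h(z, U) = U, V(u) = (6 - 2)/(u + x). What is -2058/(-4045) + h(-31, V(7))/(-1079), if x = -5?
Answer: 2212492/4364555 ≈ 0.50692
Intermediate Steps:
V(u) = 4/(-5 + u) (V(u) = (6 - 2)/(u - 5) = 4/(-5 + u))
-2058/(-4045) + h(-31, V(7))/(-1079) = -2058/(-4045) + (4/(-5 + 7))/(-1079) = -2058*(-1/4045) + (4/2)*(-1/1079) = 2058/4045 + (4*(½))*(-1/1079) = 2058/4045 + 2*(-1/1079) = 2058/4045 - 2/1079 = 2212492/4364555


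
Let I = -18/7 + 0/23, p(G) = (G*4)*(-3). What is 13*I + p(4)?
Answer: -570/7 ≈ -81.429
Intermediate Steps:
p(G) = -12*G (p(G) = (4*G)*(-3) = -12*G)
I = -18/7 (I = -18*⅐ + 0*(1/23) = -18/7 + 0 = -18/7 ≈ -2.5714)
13*I + p(4) = 13*(-18/7) - 12*4 = -234/7 - 48 = -570/7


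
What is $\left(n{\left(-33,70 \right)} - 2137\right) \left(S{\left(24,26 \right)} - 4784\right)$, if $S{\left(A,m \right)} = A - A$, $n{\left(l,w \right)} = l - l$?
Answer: $10223408$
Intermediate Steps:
$n{\left(l,w \right)} = 0$
$S{\left(A,m \right)} = 0$
$\left(n{\left(-33,70 \right)} - 2137\right) \left(S{\left(24,26 \right)} - 4784\right) = \left(0 - 2137\right) \left(0 - 4784\right) = \left(-2137\right) \left(-4784\right) = 10223408$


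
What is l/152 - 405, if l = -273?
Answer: -61833/152 ≈ -406.80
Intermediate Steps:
l/152 - 405 = -273/152 - 405 = -61833/152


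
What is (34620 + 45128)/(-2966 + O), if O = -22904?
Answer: -39874/12935 ≈ -3.0826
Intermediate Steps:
(34620 + 45128)/(-2966 + O) = (34620 + 45128)/(-2966 - 22904) = 79748/(-25870) = 79748*(-1/25870) = -39874/12935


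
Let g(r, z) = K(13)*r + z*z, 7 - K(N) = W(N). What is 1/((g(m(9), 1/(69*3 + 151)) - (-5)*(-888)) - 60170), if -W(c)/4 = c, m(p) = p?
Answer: -128164/8212620955 ≈ -1.5606e-5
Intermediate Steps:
W(c) = -4*c
K(N) = 7 + 4*N (K(N) = 7 - (-4)*N = 7 + 4*N)
g(r, z) = z² + 59*r (g(r, z) = (7 + 4*13)*r + z*z = (7 + 52)*r + z² = 59*r + z² = z² + 59*r)
1/((g(m(9), 1/(69*3 + 151)) - (-5)*(-888)) - 60170) = 1/((((1/(69*3 + 151))² + 59*9) - (-5)*(-888)) - 60170) = 1/((((1/(207 + 151))² + 531) - 1*4440) - 60170) = 1/((((1/358)² + 531) - 4440) - 60170) = 1/(((1/128164 + 531) - 4440) - 60170) = 1/((68055085/128164 - 4440) - 60170) = 1/(-500993075/128164 - 60170) = 1/(-8212620955/128164) = -128164/8212620955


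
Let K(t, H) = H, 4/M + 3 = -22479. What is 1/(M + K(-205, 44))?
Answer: 11241/494602 ≈ 0.022727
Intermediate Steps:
M = -2/11241 (M = 4/(-3 - 22479) = 4/(-22482) = 4*(-1/22482) = -2/11241 ≈ -0.00017792)
1/(M + K(-205, 44)) = 1/(-2/11241 + 44) = 1/(494602/11241) = 11241/494602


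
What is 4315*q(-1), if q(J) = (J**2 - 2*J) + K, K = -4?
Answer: -4315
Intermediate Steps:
q(J) = -4 + J**2 - 2*J (q(J) = (J**2 - 2*J) - 4 = -4 + J**2 - 2*J)
4315*q(-1) = 4315*(-4 + (-1)**2 - 2*(-1)) = 4315*(-4 + 1 + 2) = 4315*(-1) = -4315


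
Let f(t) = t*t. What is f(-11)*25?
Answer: 3025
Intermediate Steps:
f(t) = t**2
f(-11)*25 = (-11)**2*25 = 121*25 = 3025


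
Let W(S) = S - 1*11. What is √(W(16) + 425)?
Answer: √430 ≈ 20.736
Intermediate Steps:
W(S) = -11 + S (W(S) = S - 11 = -11 + S)
√(W(16) + 425) = √((-11 + 16) + 425) = √(5 + 425) = √430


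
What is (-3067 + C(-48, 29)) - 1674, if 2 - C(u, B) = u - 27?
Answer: -4664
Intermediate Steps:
C(u, B) = 29 - u (C(u, B) = 2 - (u - 27) = 2 - (-27 + u) = 2 + (27 - u) = 29 - u)
(-3067 + C(-48, 29)) - 1674 = (-3067 + (29 - 1*(-48))) - 1674 = (-3067 + (29 + 48)) - 1674 = (-3067 + 77) - 1674 = -2990 - 1674 = -4664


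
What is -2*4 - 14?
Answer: -22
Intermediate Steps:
-2*4 - 14 = -8 - 14 = -22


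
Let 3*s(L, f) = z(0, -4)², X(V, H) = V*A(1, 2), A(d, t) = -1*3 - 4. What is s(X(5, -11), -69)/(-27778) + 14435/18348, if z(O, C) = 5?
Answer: 66803755/84945124 ≈ 0.78643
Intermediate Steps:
A(d, t) = -7 (A(d, t) = -3 - 4 = -7)
X(V, H) = -7*V (X(V, H) = V*(-7) = -7*V)
s(L, f) = 25/3 (s(L, f) = (⅓)*5² = (⅓)*25 = 25/3)
s(X(5, -11), -69)/(-27778) + 14435/18348 = (25/3)/(-27778) + 14435/18348 = (25/3)*(-1/27778) + 14435*(1/18348) = -25/83334 + 14435/18348 = 66803755/84945124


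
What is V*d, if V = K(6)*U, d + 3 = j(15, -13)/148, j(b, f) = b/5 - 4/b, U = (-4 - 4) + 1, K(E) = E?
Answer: 46333/370 ≈ 125.22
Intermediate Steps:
U = -7 (U = -8 + 1 = -7)
j(b, f) = -4/b + b/5 (j(b, f) = b*(1/5) - 4/b = b/5 - 4/b = -4/b + b/5)
d = -6619/2220 (d = -3 + (-4/15 + (1/5)*15)/148 = -3 + (-4*1/15 + 3)*(1/148) = -3 + (-4/15 + 3)*(1/148) = -3 + (41/15)*(1/148) = -3 + 41/2220 = -6619/2220 ≈ -2.9815)
V = -42 (V = 6*(-7) = -42)
V*d = -42*(-6619/2220) = 46333/370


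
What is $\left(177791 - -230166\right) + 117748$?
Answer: $525705$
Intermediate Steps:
$\left(177791 - -230166\right) + 117748 = \left(177791 + 230166\right) + 117748 = 407957 + 117748 = 525705$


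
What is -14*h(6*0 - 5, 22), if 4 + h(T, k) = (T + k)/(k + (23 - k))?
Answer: 1050/23 ≈ 45.652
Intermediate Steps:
h(T, k) = -4 + T/23 + k/23 (h(T, k) = -4 + (T + k)/(k + (23 - k)) = -4 + (T + k)/23 = -4 + (T + k)*(1/23) = -4 + (T/23 + k/23) = -4 + T/23 + k/23)
-14*h(6*0 - 5, 22) = -14*(-4 + (6*0 - 5)/23 + (1/23)*22) = -14*(-4 + (0 - 5)/23 + 22/23) = -14*(-4 + (1/23)*(-5) + 22/23) = -14*(-4 - 5/23 + 22/23) = -14*(-75/23) = 1050/23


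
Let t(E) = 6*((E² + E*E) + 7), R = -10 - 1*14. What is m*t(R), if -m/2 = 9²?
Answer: -1126548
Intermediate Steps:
m = -162 (m = -2*9² = -2*81 = -162)
R = -24 (R = -10 - 14 = -24)
t(E) = 42 + 12*E² (t(E) = 6*((E² + E²) + 7) = 6*(2*E² + 7) = 6*(7 + 2*E²) = 42 + 12*E²)
m*t(R) = -162*(42 + 12*(-24)²) = -162*(42 + 12*576) = -162*(42 + 6912) = -162*6954 = -1126548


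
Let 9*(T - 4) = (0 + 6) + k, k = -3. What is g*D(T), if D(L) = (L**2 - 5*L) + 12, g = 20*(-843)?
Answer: -460840/3 ≈ -1.5361e+5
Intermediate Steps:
g = -16860
T = 13/3 (T = 4 + ((0 + 6) - 3)/9 = 4 + (6 - 3)/9 = 4 + (1/9)*3 = 4 + 1/3 = 13/3 ≈ 4.3333)
D(L) = 12 + L**2 - 5*L
g*D(T) = -16860*(12 + (13/3)**2 - 5*13/3) = -16860*(12 + 169/9 - 65/3) = -16860*82/9 = -460840/3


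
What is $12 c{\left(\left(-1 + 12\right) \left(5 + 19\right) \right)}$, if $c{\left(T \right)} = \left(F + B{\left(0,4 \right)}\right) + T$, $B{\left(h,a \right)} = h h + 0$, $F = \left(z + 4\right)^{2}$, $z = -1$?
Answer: $3276$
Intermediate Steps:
$F = 9$ ($F = \left(-1 + 4\right)^{2} = 3^{2} = 9$)
$B{\left(h,a \right)} = h^{2}$ ($B{\left(h,a \right)} = h^{2} + 0 = h^{2}$)
$c{\left(T \right)} = 9 + T$ ($c{\left(T \right)} = \left(9 + 0^{2}\right) + T = \left(9 + 0\right) + T = 9 + T$)
$12 c{\left(\left(-1 + 12\right) \left(5 + 19\right) \right)} = 12 \left(9 + \left(-1 + 12\right) \left(5 + 19\right)\right) = 12 \left(9 + 11 \cdot 24\right) = 12 \left(9 + 264\right) = 12 \cdot 273 = 3276$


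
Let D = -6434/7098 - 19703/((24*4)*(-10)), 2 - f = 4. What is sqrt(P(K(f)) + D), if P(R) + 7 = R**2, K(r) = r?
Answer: sqrt(220175305)/3640 ≈ 4.0765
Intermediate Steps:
f = -2 (f = 2 - 1*4 = 2 - 4 = -2)
D = 7426403/378560 (D = -6434*1/7098 - 19703/(96*(-10)) = -3217/3549 - 19703/(-960) = -3217/3549 - 19703*(-1/960) = -3217/3549 + 19703/960 = 7426403/378560 ≈ 19.617)
P(R) = -7 + R**2
sqrt(P(K(f)) + D) = sqrt((-7 + (-2)**2) + 7426403/378560) = sqrt((-7 + 4) + 7426403/378560) = sqrt(-3 + 7426403/378560) = sqrt(6290723/378560) = sqrt(220175305)/3640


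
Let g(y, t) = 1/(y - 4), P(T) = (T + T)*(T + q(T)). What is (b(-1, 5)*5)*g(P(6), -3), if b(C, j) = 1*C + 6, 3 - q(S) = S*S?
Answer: -25/328 ≈ -0.076220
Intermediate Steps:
q(S) = 3 - S**2 (q(S) = 3 - S*S = 3 - S**2)
P(T) = 2*T*(3 + T - T**2) (P(T) = (T + T)*(T + (3 - T**2)) = (2*T)*(3 + T - T**2) = 2*T*(3 + T - T**2))
b(C, j) = 6 + C (b(C, j) = C + 6 = 6 + C)
g(y, t) = 1/(-4 + y)
(b(-1, 5)*5)*g(P(6), -3) = ((6 - 1)*5)/(-4 + 2*6*(3 + 6 - 1*6**2)) = (5*5)/(-4 + 2*6*(3 + 6 - 1*36)) = 25/(-4 + 2*6*(3 + 6 - 36)) = 25/(-4 + 2*6*(-27)) = 25/(-4 - 324) = 25/(-328) = 25*(-1/328) = -25/328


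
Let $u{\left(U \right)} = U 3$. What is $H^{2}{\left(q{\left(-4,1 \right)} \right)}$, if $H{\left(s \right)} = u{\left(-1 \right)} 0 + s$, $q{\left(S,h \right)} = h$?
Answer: $1$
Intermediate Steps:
$u{\left(U \right)} = 3 U$
$H{\left(s \right)} = s$ ($H{\left(s \right)} = 3 \left(-1\right) 0 + s = \left(-3\right) 0 + s = 0 + s = s$)
$H^{2}{\left(q{\left(-4,1 \right)} \right)} = 1^{2} = 1$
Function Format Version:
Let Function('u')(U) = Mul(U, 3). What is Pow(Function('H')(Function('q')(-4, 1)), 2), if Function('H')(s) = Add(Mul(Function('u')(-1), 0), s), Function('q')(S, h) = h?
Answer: 1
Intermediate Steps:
Function('u')(U) = Mul(3, U)
Function('H')(s) = s (Function('H')(s) = Add(Mul(Mul(3, -1), 0), s) = Add(Mul(-3, 0), s) = Add(0, s) = s)
Pow(Function('H')(Function('q')(-4, 1)), 2) = Pow(1, 2) = 1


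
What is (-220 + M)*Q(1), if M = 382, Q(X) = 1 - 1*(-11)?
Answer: 1944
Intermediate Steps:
Q(X) = 12 (Q(X) = 1 + 11 = 12)
(-220 + M)*Q(1) = (-220 + 382)*12 = 162*12 = 1944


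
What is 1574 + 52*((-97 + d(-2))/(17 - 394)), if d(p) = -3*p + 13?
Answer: 45958/29 ≈ 1584.8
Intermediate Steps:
d(p) = 13 - 3*p
1574 + 52*((-97 + d(-2))/(17 - 394)) = 1574 + 52*((-97 + (13 - 3*(-2)))/(17 - 394)) = 1574 + 52*((-97 + (13 + 6))/(-377)) = 1574 + 52*((-97 + 19)*(-1/377)) = 1574 + 52*(-78*(-1/377)) = 1574 + 52*(6/29) = 1574 + 312/29 = 45958/29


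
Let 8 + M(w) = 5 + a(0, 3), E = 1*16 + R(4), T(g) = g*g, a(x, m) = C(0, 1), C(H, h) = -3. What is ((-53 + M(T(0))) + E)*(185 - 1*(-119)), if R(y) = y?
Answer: -11856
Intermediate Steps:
a(x, m) = -3
T(g) = g²
E = 20 (E = 1*16 + 4 = 16 + 4 = 20)
M(w) = -6 (M(w) = -8 + (5 - 3) = -8 + 2 = -6)
((-53 + M(T(0))) + E)*(185 - 1*(-119)) = ((-53 - 6) + 20)*(185 - 1*(-119)) = (-59 + 20)*(185 + 119) = -39*304 = -11856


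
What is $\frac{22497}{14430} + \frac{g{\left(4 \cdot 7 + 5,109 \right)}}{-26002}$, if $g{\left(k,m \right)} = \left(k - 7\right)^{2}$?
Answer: $\frac{95868719}{62534810} \approx 1.533$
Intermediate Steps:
$g{\left(k,m \right)} = \left(-7 + k\right)^{2}$
$\frac{22497}{14430} + \frac{g{\left(4 \cdot 7 + 5,109 \right)}}{-26002} = \frac{22497}{14430} + \frac{\left(-7 + \left(4 \cdot 7 + 5\right)\right)^{2}}{-26002} = 22497 \cdot \frac{1}{14430} + \left(-7 + \left(28 + 5\right)\right)^{2} \left(- \frac{1}{26002}\right) = \frac{7499}{4810} + \left(-7 + 33\right)^{2} \left(- \frac{1}{26002}\right) = \frac{7499}{4810} + 26^{2} \left(- \frac{1}{26002}\right) = \frac{7499}{4810} + 676 \left(- \frac{1}{26002}\right) = \frac{7499}{4810} - \frac{338}{13001} = \frac{95868719}{62534810}$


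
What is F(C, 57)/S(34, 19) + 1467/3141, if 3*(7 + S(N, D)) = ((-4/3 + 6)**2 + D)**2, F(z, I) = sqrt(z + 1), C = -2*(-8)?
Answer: 163/349 + 243*sqrt(17)/132988 ≈ 0.47458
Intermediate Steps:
C = 16
F(z, I) = sqrt(1 + z)
S(N, D) = -7 + (196/9 + D)**2/3 (S(N, D) = -7 + ((-4/3 + 6)**2 + D)**2/3 = -7 + ((14/3)**2 + D)**2/3 = -7 + (196/9 + D)**2/3)
F(C, 57)/S(34, 19) + 1467/3141 = sqrt(1 + 16)/(-7 + (196 + 9*19)**2/243) + 1467/3141 = sqrt(17)/(-7 + (196 + 171)**2/243) + 1467*(1/3141) = sqrt(17)/(-7 + (1/243)*367**2) + 163/349 = sqrt(17)/(-7 + (1/243)*134689) + 163/349 = sqrt(17)/(-7 + 134689/243) + 163/349 = sqrt(17)/(132988/243) + 163/349 = sqrt(17)*(243/132988) + 163/349 = 243*sqrt(17)/132988 + 163/349 = 163/349 + 243*sqrt(17)/132988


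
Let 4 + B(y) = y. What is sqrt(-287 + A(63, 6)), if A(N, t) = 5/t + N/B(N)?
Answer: 5*I*sqrt(1429098)/354 ≈ 16.885*I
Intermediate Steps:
B(y) = -4 + y
A(N, t) = 5/t + N/(-4 + N)
sqrt(-287 + A(63, 6)) = sqrt(-287 + (5/6 + 63/(-4 + 63))) = sqrt(-287 + (5*(1/6) + 63/59)) = sqrt(-287 + (5/6 + 63*(1/59))) = sqrt(-287 + (5/6 + 63/59)) = sqrt(-287 + 673/354) = sqrt(-100925/354) = 5*I*sqrt(1429098)/354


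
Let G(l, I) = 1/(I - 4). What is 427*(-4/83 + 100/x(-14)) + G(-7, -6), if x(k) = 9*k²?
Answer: 184481/52290 ≈ 3.5280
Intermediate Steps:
G(l, I) = 1/(-4 + I)
427*(-4/83 + 100/x(-14)) + G(-7, -6) = 427*(-4/83 + 100/((9*(-14)²))) + 1/(-4 - 6) = 427*(-4*1/83 + 100/((9*196))) + 1/(-10) = 427*(-4/83 + 100/1764) - ⅒ = 427*(-4/83 + 100*(1/1764)) - ⅒ = 427*(-4/83 + 25/441) - ⅒ = 427*(311/36603) - ⅒ = 18971/5229 - ⅒ = 184481/52290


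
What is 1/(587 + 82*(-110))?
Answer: -1/8433 ≈ -0.00011858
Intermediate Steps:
1/(587 + 82*(-110)) = 1/(587 - 9020) = 1/(-8433) = -1/8433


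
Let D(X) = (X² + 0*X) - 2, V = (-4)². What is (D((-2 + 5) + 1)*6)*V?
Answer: 1344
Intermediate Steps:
V = 16
D(X) = -2 + X² (D(X) = (X² + 0) - 2 = X² - 2 = -2 + X²)
(D((-2 + 5) + 1)*6)*V = ((-2 + ((-2 + 5) + 1)²)*6)*16 = ((-2 + (3 + 1)²)*6)*16 = ((-2 + 4²)*6)*16 = ((-2 + 16)*6)*16 = (14*6)*16 = 84*16 = 1344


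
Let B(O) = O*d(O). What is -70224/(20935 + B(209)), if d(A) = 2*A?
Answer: -3344/5157 ≈ -0.64844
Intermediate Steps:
B(O) = 2*O² (B(O) = O*(2*O) = 2*O²)
-70224/(20935 + B(209)) = -70224/(20935 + 2*209²) = -70224/(20935 + 2*43681) = -70224/(20935 + 87362) = -70224/108297 = -70224*1/108297 = -3344/5157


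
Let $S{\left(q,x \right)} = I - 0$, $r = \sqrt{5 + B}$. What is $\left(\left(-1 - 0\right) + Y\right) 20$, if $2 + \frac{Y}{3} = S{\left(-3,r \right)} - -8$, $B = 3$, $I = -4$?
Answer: $100$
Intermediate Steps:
$r = 2 \sqrt{2}$ ($r = \sqrt{5 + 3} = \sqrt{8} = 2 \sqrt{2} \approx 2.8284$)
$S{\left(q,x \right)} = -4$ ($S{\left(q,x \right)} = -4 - 0 = -4 + 0 = -4$)
$Y = 6$ ($Y = -6 + 3 \left(-4 - -8\right) = -6 + 3 \left(-4 + 8\right) = -6 + 3 \cdot 4 = -6 + 12 = 6$)
$\left(\left(-1 - 0\right) + Y\right) 20 = \left(\left(-1 - 0\right) + 6\right) 20 = \left(\left(-1 + 0\right) + 6\right) 20 = \left(-1 + 6\right) 20 = 5 \cdot 20 = 100$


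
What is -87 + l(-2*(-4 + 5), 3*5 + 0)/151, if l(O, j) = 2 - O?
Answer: -13133/151 ≈ -86.974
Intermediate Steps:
-87 + l(-2*(-4 + 5), 3*5 + 0)/151 = -87 + (2 - (-2)*(-4 + 5))/151 = -87 + (2 - (-2))*(1/151) = -87 + (2 - 1*(-2))*(1/151) = -87 + (2 + 2)*(1/151) = -87 + 4*(1/151) = -87 + 4/151 = -13133/151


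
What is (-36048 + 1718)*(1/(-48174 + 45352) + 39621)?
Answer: -1919226563065/1411 ≈ -1.3602e+9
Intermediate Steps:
(-36048 + 1718)*(1/(-48174 + 45352) + 39621) = -34330*(1/(-2822) + 39621) = -34330*(-1/2822 + 39621) = -34330*111810461/2822 = -1919226563065/1411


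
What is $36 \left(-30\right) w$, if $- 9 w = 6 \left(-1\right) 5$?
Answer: $-3600$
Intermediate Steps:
$w = \frac{10}{3}$ ($w = - \frac{6 \left(-1\right) 5}{9} = - \frac{\left(-6\right) 5}{9} = \left(- \frac{1}{9}\right) \left(-30\right) = \frac{10}{3} \approx 3.3333$)
$36 \left(-30\right) w = 36 \left(-30\right) \frac{10}{3} = \left(-1080\right) \frac{10}{3} = -3600$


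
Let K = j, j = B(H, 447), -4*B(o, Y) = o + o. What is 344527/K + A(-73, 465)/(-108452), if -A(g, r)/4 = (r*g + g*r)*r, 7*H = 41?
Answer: -132070570564/1111633 ≈ -1.1881e+5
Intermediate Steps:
H = 41/7 (H = (⅐)*41 = 41/7 ≈ 5.8571)
B(o, Y) = -o/2 (B(o, Y) = -(o + o)/4 = -o/2)
j = -41/14 (j = -½*41/7 = -41/14 ≈ -2.9286)
A(g, r) = -8*g*r² (A(g, r) = -4*(r*g + g*r)*r = -4*(g*r + g*r)*r = -4*2*g*r*r = -8*g*r²)
K = -41/14 ≈ -2.9286
344527/K + A(-73, 465)/(-108452) = 344527/(-41/14) - 8*(-73)*465²/(-108452) = 344527*(-14/41) - 8*(-73)*216225*(-1/108452) = -4823378/41 + 126275400*(-1/108452) = -4823378/41 - 31568850/27113 = -132070570564/1111633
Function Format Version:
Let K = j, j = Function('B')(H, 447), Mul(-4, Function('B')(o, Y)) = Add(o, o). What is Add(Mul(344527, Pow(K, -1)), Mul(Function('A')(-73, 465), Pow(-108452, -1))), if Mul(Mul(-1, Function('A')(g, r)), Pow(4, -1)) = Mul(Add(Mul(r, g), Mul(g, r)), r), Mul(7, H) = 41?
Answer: Rational(-132070570564, 1111633) ≈ -1.1881e+5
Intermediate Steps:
H = Rational(41, 7) (H = Mul(Rational(1, 7), 41) = Rational(41, 7) ≈ 5.8571)
Function('B')(o, Y) = Mul(Rational(-1, 2), o) (Function('B')(o, Y) = Mul(Rational(-1, 4), Add(o, o)) = Mul(Rational(-1, 4), Mul(2, o)) = Mul(Rational(-1, 2), o))
j = Rational(-41, 14) (j = Mul(Rational(-1, 2), Rational(41, 7)) = Rational(-41, 14) ≈ -2.9286)
Function('A')(g, r) = Mul(-8, g, Pow(r, 2)) (Function('A')(g, r) = Mul(-4, Mul(Add(Mul(r, g), Mul(g, r)), r)) = Mul(-4, Mul(Add(Mul(g, r), Mul(g, r)), r)) = Mul(-4, Mul(Mul(2, g, r), r)) = Mul(-4, Mul(2, g, Pow(r, 2))) = Mul(-8, g, Pow(r, 2)))
K = Rational(-41, 14) ≈ -2.9286
Add(Mul(344527, Pow(K, -1)), Mul(Function('A')(-73, 465), Pow(-108452, -1))) = Add(Mul(344527, Pow(Rational(-41, 14), -1)), Mul(Mul(-8, -73, Pow(465, 2)), Pow(-108452, -1))) = Add(Mul(344527, Rational(-14, 41)), Mul(Mul(-8, -73, 216225), Rational(-1, 108452))) = Add(Rational(-4823378, 41), Mul(126275400, Rational(-1, 108452))) = Add(Rational(-4823378, 41), Rational(-31568850, 27113)) = Rational(-132070570564, 1111633)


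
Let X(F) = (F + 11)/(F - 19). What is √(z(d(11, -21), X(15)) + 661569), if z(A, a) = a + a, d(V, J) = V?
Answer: 2*√165389 ≈ 813.36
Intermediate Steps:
X(F) = (11 + F)/(-19 + F)
z(A, a) = 2*a
√(z(d(11, -21), X(15)) + 661569) = √(2*((11 + 15)/(-19 + 15)) + 661569) = √(2*(26/(-4)) + 661569) = √(2*(-¼*26) + 661569) = √(2*(-13/2) + 661569) = √(-13 + 661569) = √661556 = 2*√165389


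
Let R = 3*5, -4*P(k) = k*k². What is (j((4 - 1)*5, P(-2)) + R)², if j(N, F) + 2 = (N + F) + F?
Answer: 1024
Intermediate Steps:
P(k) = -k³/4 (P(k) = -k*k²/4 = -k³/4)
R = 15
j(N, F) = -2 + N + 2*F (j(N, F) = -2 + ((N + F) + F) = -2 + ((F + N) + F) = -2 + (N + 2*F) = -2 + N + 2*F)
(j((4 - 1)*5, P(-2)) + R)² = ((-2 + (4 - 1)*5 + 2*(-¼*(-2)³)) + 15)² = ((-2 + 3*5 + 2*(-¼*(-8))) + 15)² = ((-2 + 15 + 2*2) + 15)² = ((-2 + 15 + 4) + 15)² = (17 + 15)² = 32² = 1024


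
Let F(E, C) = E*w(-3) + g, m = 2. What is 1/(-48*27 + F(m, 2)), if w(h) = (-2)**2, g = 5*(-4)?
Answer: -1/1308 ≈ -0.00076453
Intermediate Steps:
g = -20
w(h) = 4
F(E, C) = -20 + 4*E (F(E, C) = E*4 - 20 = 4*E - 20 = -20 + 4*E)
1/(-48*27 + F(m, 2)) = 1/(-48*27 + (-20 + 4*2)) = 1/(-1296 + (-20 + 8)) = 1/(-1296 - 12) = 1/(-1308) = -1/1308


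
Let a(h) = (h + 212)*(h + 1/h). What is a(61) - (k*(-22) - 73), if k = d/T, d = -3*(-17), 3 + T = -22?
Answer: 25445533/1525 ≈ 16686.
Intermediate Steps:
a(h) = (212 + h)*(h + 1/h)
T = -25 (T = -3 - 22 = -25)
d = 51
k = -51/25 (k = 51/(-25) = 51*(-1/25) = -51/25 ≈ -2.0400)
a(61) - (k*(-22) - 73) = (1 + 61² + 212*61 + 212/61) - (-51/25*(-22) - 73) = (1 + 3721 + 12932 + 212*(1/61)) - (1122/25 - 73) = (1 + 3721 + 12932 + 212/61) - 1*(-703/25) = 1016106/61 + 703/25 = 25445533/1525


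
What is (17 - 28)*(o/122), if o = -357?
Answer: 3927/122 ≈ 32.189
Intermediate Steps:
(17 - 28)*(o/122) = (17 - 28)*(-357/122) = -(-3927)/122 = -11*(-357/122) = 3927/122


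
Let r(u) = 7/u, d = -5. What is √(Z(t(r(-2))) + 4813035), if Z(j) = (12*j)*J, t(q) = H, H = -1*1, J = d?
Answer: √4813095 ≈ 2193.9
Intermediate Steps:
J = -5
H = -1
t(q) = -1
Z(j) = -60*j (Z(j) = (12*j)*(-5) = -60*j)
√(Z(t(r(-2))) + 4813035) = √(-60*(-1) + 4813035) = √(60 + 4813035) = √4813095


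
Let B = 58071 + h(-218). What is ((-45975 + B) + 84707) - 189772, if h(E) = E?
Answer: -93187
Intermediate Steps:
B = 57853 (B = 58071 - 218 = 57853)
((-45975 + B) + 84707) - 189772 = ((-45975 + 57853) + 84707) - 189772 = (11878 + 84707) - 189772 = 96585 - 189772 = -93187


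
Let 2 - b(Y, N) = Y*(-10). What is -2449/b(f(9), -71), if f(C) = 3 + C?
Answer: -2449/122 ≈ -20.074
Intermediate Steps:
b(Y, N) = 2 + 10*Y (b(Y, N) = 2 - Y*(-10) = 2 - (-10)*Y = 2 + 10*Y)
-2449/b(f(9), -71) = -2449/(2 + 10*(3 + 9)) = -2449/(2 + 10*12) = -2449/(2 + 120) = -2449/122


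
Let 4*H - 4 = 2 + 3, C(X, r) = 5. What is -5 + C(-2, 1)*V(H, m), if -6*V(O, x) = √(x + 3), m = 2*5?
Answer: -5 - 5*√13/6 ≈ -8.0046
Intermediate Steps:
H = 9/4 (H = 1 + (2 + 3)/4 = 1 + (¼)*5 = 1 + 5/4 = 9/4 ≈ 2.2500)
m = 10
V(O, x) = -√(3 + x)/6 (V(O, x) = -√(x + 3)/6 = -√(3 + x)/6)
-5 + C(-2, 1)*V(H, m) = -5 + 5*(-√(3 + 10)/6) = -5 + 5*(-√13/6) = -5 - 5*√13/6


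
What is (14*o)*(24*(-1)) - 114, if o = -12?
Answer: 3918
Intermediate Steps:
(14*o)*(24*(-1)) - 114 = (14*(-12))*(24*(-1)) - 114 = -168*(-24) - 114 = 4032 - 114 = 3918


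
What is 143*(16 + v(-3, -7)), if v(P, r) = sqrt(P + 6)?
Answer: 2288 + 143*sqrt(3) ≈ 2535.7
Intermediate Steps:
v(P, r) = sqrt(6 + P)
143*(16 + v(-3, -7)) = 143*(16 + sqrt(6 - 3)) = 143*(16 + sqrt(3)) = 2288 + 143*sqrt(3)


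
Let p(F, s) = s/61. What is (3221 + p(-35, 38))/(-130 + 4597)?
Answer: 196519/272487 ≈ 0.72120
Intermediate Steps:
p(F, s) = s/61 (p(F, s) = s*(1/61) = s/61)
(3221 + p(-35, 38))/(-130 + 4597) = (3221 + (1/61)*38)/(-130 + 4597) = (3221 + 38/61)/4467 = (196519/61)*(1/4467) = 196519/272487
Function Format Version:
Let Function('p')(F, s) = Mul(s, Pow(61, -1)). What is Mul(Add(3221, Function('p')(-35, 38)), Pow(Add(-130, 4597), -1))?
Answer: Rational(196519, 272487) ≈ 0.72120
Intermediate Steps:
Function('p')(F, s) = Mul(Rational(1, 61), s) (Function('p')(F, s) = Mul(s, Rational(1, 61)) = Mul(Rational(1, 61), s))
Mul(Add(3221, Function('p')(-35, 38)), Pow(Add(-130, 4597), -1)) = Mul(Add(3221, Mul(Rational(1, 61), 38)), Pow(Add(-130, 4597), -1)) = Mul(Add(3221, Rational(38, 61)), Pow(4467, -1)) = Mul(Rational(196519, 61), Rational(1, 4467)) = Rational(196519, 272487)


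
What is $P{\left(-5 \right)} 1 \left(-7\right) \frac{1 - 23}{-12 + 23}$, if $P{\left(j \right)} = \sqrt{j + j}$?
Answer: $14 i \sqrt{10} \approx 44.272 i$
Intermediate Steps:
$P{\left(j \right)} = \sqrt{2} \sqrt{j}$ ($P{\left(j \right)} = \sqrt{2 j} = \sqrt{2} \sqrt{j}$)
$P{\left(-5 \right)} 1 \left(-7\right) \frac{1 - 23}{-12 + 23} = \sqrt{2} \sqrt{-5} \cdot 1 \left(-7\right) \frac{1 - 23}{-12 + 23} = \sqrt{2} i \sqrt{5} \left(-7\right) \left(- \frac{22}{11}\right) = i \sqrt{10} \left(-7\right) \left(\left(-22\right) \frac{1}{11}\right) = - 7 i \sqrt{10} \left(-2\right) = 14 i \sqrt{10}$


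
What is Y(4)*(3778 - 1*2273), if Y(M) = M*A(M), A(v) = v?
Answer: 24080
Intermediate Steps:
Y(M) = M² (Y(M) = M*M = M²)
Y(4)*(3778 - 1*2273) = 4²*(3778 - 1*2273) = 16*(3778 - 2273) = 16*1505 = 24080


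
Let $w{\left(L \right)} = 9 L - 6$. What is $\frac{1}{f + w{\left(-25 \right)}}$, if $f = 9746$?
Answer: $\frac{1}{9515} \approx 0.0001051$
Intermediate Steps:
$w{\left(L \right)} = -6 + 9 L$
$\frac{1}{f + w{\left(-25 \right)}} = \frac{1}{9746 + \left(-6 + 9 \left(-25\right)\right)} = \frac{1}{9746 - 231} = \frac{1}{9515}$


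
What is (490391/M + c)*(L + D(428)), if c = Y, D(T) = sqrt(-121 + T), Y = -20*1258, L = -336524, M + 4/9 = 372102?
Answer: 14176790753960902/1674457 - 84254262721*sqrt(307)/3348914 ≈ 8.4661e+9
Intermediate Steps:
M = 3348914/9 (M = -4/9 + 372102 = 3348914/9 ≈ 3.7210e+5)
Y = -25160
c = -25160
(490391/M + c)*(L + D(428)) = (490391/(3348914/9) - 25160)*(-336524 + sqrt(-121 + 428)) = (490391*(9/3348914) - 25160)*(-336524 + sqrt(307)) = (4413519/3348914 - 25160)*(-336524 + sqrt(307)) = -84254262721*(-336524 + sqrt(307))/3348914 = 14176790753960902/1674457 - 84254262721*sqrt(307)/3348914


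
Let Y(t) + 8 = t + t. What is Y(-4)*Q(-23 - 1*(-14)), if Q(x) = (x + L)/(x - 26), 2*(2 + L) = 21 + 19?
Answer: 144/35 ≈ 4.1143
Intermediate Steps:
L = 18 (L = -2 + (21 + 19)/2 = -2 + (½)*40 = -2 + 20 = 18)
Y(t) = -8 + 2*t (Y(t) = -8 + (t + t) = -8 + 2*t)
Q(x) = (18 + x)/(-26 + x) (Q(x) = (x + 18)/(x - 26) = (18 + x)/(-26 + x))
Y(-4)*Q(-23 - 1*(-14)) = (-8 + 2*(-4))*((18 + (-23 - 1*(-14)))/(-26 + (-23 - 1*(-14)))) = (-8 - 8)*((18 + (-23 + 14))/(-26 + (-23 + 14))) = -16*(18 - 9)/(-26 - 9) = -16*9/(-35) = -(-16)*9/35 = -16*(-9/35) = 144/35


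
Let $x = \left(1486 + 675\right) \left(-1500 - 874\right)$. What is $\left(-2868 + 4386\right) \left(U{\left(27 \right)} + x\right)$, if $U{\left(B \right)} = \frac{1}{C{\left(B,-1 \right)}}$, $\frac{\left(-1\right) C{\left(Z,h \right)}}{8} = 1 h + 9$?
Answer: $- \frac{249205276023}{32} \approx -7.7877 \cdot 10^{9}$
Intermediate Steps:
$C{\left(Z,h \right)} = -72 - 8 h$ ($C{\left(Z,h \right)} = - 8 \left(1 h + 9\right) = - 8 \left(h + 9\right) = - 8 \left(9 + h\right) = -72 - 8 h$)
$x = -5130214$ ($x = 2161 \left(-2374\right) = -5130214$)
$U{\left(B \right)} = - \frac{1}{64}$ ($U{\left(B \right)} = \frac{1}{-72 - -8} = \frac{1}{-72 + 8} = \frac{1}{-64} = - \frac{1}{64}$)
$\left(-2868 + 4386\right) \left(U{\left(27 \right)} + x\right) = \left(-2868 + 4386\right) \left(- \frac{1}{64} - 5130214\right) = 1518 \left(- \frac{328333697}{64}\right) = - \frac{249205276023}{32}$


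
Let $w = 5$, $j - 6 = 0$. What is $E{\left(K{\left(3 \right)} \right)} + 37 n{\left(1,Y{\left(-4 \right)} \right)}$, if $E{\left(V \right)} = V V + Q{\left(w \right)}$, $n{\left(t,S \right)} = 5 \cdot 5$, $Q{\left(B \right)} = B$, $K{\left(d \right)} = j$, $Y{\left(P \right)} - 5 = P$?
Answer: $966$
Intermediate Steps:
$j = 6$ ($j = 6 + 0 = 6$)
$Y{\left(P \right)} = 5 + P$
$K{\left(d \right)} = 6$
$n{\left(t,S \right)} = 25$
$E{\left(V \right)} = 5 + V^{2}$ ($E{\left(V \right)} = V V + 5 = V^{2} + 5 = 5 + V^{2}$)
$E{\left(K{\left(3 \right)} \right)} + 37 n{\left(1,Y{\left(-4 \right)} \right)} = \left(5 + 6^{2}\right) + 37 \cdot 25 = \left(5 + 36\right) + 925 = 41 + 925 = 966$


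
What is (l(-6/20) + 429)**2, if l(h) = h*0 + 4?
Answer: 187489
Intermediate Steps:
l(h) = 4 (l(h) = 0 + 4 = 4)
(l(-6/20) + 429)**2 = (4 + 429)**2 = 433**2 = 187489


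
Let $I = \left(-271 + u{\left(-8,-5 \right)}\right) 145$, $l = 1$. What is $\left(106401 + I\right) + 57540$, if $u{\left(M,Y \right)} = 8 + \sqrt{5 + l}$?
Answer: $125806 + 145 \sqrt{6} \approx 1.2616 \cdot 10^{5}$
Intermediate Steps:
$u{\left(M,Y \right)} = 8 + \sqrt{6}$ ($u{\left(M,Y \right)} = 8 + \sqrt{5 + 1} = 8 + \sqrt{6}$)
$I = -38135 + 145 \sqrt{6}$ ($I = \left(-271 + \left(8 + \sqrt{6}\right)\right) 145 = \left(-263 + \sqrt{6}\right) 145 = -38135 + 145 \sqrt{6} \approx -37780.0$)
$\left(106401 + I\right) + 57540 = \left(106401 - \left(38135 - 145 \sqrt{6}\right)\right) + 57540 = \left(68266 + 145 \sqrt{6}\right) + 57540 = 125806 + 145 \sqrt{6}$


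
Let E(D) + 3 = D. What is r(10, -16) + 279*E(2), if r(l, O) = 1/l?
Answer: -2789/10 ≈ -278.90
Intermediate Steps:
E(D) = -3 + D
r(10, -16) + 279*E(2) = 1/10 + 279*(-3 + 2) = 1/10 + 279*(-1) = 1/10 - 279 = -2789/10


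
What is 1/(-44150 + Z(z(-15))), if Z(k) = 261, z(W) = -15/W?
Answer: -1/43889 ≈ -2.2785e-5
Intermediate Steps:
1/(-44150 + Z(z(-15))) = 1/(-44150 + 261) = 1/(-43889) = -1/43889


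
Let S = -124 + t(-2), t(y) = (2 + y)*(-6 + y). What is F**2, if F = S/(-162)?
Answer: 3844/6561 ≈ 0.58589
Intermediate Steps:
t(y) = (-6 + y)*(2 + y)
S = -124 (S = -124 + (-12 + (-2)**2 - 4*(-2)) = -124 + (-12 + 4 + 8) = -124 + 0 = -124)
F = 62/81 (F = -124/(-162) = -124*(-1/162) = 62/81 ≈ 0.76543)
F**2 = (62/81)**2 = 3844/6561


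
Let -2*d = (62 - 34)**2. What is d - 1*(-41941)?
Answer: 41549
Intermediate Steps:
d = -392 (d = -(62 - 34)**2/2 = -1/2*28**2 = -1/2*784 = -392)
d - 1*(-41941) = -392 - 1*(-41941) = -392 + 41941 = 41549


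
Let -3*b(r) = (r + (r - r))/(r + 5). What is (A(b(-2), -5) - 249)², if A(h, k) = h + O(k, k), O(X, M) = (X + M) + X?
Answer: 5635876/81 ≈ 69579.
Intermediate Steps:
O(X, M) = M + 2*X (O(X, M) = (M + X) + X = M + 2*X)
b(r) = -r/(3*(5 + r)) (b(r) = -(r + (r - r))/(3*(r + 5)) = -(r + 0)/(3*(5 + r)) = -r/(3*(5 + r)))
A(h, k) = h + 3*k (A(h, k) = h + (k + 2*k) = h + 3*k)
(A(b(-2), -5) - 249)² = ((-1*(-2)/(15 + 3*(-2)) + 3*(-5)) - 249)² = ((-1*(-2)/(15 - 6) - 15) - 249)² = ((-1*(-2)/9 - 15) - 249)² = ((-1*(-2)*⅑ - 15) - 249)² = ((2/9 - 15) - 249)² = (-133/9 - 249)² = (-2374/9)² = 5635876/81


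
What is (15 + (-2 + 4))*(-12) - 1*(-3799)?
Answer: 3595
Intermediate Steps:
(15 + (-2 + 4))*(-12) - 1*(-3799) = (15 + 2)*(-12) + 3799 = 17*(-12) + 3799 = -204 + 3799 = 3595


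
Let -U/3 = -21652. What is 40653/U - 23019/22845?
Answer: -62944931/164879980 ≈ -0.38176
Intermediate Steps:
U = 64956 (U = -3*(-21652) = 64956)
40653/U - 23019/22845 = 40653/64956 - 23019/22845 = 40653*(1/64956) - 23019*1/22845 = 13551/21652 - 7673/7615 = -62944931/164879980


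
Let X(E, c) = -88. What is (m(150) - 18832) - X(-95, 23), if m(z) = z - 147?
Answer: -18741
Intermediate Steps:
m(z) = -147 + z
(m(150) - 18832) - X(-95, 23) = ((-147 + 150) - 18832) - 1*(-88) = (3 - 18832) + 88 = -18829 + 88 = -18741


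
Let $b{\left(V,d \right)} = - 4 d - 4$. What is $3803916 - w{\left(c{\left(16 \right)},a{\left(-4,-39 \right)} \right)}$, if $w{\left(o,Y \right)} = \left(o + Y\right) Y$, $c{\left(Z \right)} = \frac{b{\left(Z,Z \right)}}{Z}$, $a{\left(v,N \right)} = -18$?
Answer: $\frac{7607031}{2} \approx 3.8035 \cdot 10^{6}$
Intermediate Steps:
$b{\left(V,d \right)} = -4 - 4 d$
$c{\left(Z \right)} = \frac{-4 - 4 Z}{Z}$
$w{\left(o,Y \right)} = Y \left(Y + o\right)$ ($w{\left(o,Y \right)} = \left(Y + o\right) Y = Y \left(Y + o\right)$)
$3803916 - w{\left(c{\left(16 \right)},a{\left(-4,-39 \right)} \right)} = 3803916 - - 18 \left(-18 - \left(4 + \frac{4}{16}\right)\right) = 3803916 - - 18 \left(-18 - \frac{17}{4}\right) = 3803916 - \left(-18\right) \left(- \frac{89}{4}\right) = 3803916 - \frac{801}{2} = \frac{7607031}{2}$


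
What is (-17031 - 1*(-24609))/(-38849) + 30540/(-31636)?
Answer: -356546517/307256741 ≈ -1.1604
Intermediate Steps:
(-17031 - 1*(-24609))/(-38849) + 30540/(-31636) = (-17031 + 24609)*(-1/38849) + 30540*(-1/31636) = 7578*(-1/38849) - 7635/7909 = -7578/38849 - 7635/7909 = -356546517/307256741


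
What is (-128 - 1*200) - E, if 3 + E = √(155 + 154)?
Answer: -325 - √309 ≈ -342.58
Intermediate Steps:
E = -3 + √309 (E = -3 + √(155 + 154) = -3 + √309 ≈ 14.578)
(-128 - 1*200) - E = (-128 - 1*200) - (-3 + √309) = (-128 - 200) + (3 - √309) = -328 + (3 - √309) = -325 - √309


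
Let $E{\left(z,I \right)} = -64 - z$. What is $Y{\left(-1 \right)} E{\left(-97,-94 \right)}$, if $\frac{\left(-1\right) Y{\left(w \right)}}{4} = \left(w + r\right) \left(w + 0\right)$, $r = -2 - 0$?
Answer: $-396$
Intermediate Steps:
$r = -2$ ($r = -2 + 0 = -2$)
$Y{\left(w \right)} = - 4 w \left(-2 + w\right)$ ($Y{\left(w \right)} = - 4 \left(w - 2\right) \left(w + 0\right) = - 4 \left(-2 + w\right) w = - 4 w \left(-2 + w\right)$)
$Y{\left(-1 \right)} E{\left(-97,-94 \right)} = 4 \left(-1\right) \left(2 - -1\right) \left(-64 - -97\right) = 4 \left(-1\right) \left(2 + 1\right) \left(-64 + 97\right) = 4 \left(-1\right) 3 \cdot 33 = \left(-12\right) 33 = -396$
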